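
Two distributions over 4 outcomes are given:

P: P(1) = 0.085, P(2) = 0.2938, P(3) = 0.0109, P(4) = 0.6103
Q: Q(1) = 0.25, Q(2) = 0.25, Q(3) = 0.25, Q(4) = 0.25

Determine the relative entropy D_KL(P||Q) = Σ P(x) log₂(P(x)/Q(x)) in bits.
0.6727 bits

D_KL(P||Q) = Σ P(x) log₂(P(x)/Q(x))

Computing term by term:
  P(1)·log₂(P(1)/Q(1)) = 0.085·log₂(0.085/0.25) = -0.13229
  P(2)·log₂(P(2)/Q(2)) = 0.2938·log₂(0.2938/0.25) = 0.06843
  P(3)·log₂(P(3)/Q(3)) = 0.0109·log₂(0.0109/0.25) = -0.04926
  P(4)·log₂(P(4)/Q(4)) = 0.6103·log₂(0.6103/0.25) = 0.78582

D_KL(P||Q) = -0.13229 + 0.06843 - 0.04926 + 0.78582 = 0.67270 ≈ 0.6727 bits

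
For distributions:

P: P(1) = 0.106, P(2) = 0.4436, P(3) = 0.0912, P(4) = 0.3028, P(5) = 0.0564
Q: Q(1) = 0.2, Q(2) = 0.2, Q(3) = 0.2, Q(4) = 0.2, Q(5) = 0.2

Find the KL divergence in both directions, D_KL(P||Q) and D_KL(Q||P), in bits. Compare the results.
D_KL(P||Q) = 0.3876 bits, D_KL(Q||P) = 0.4255 bits. D_KL(Q||P) is larger than D_KL(P||Q) by 0.0379 bits; the two directions differ.

D_KL(P||Q) = Σ P(x) log₂(P(x)/Q(x))

Computing term by term:
  P(1)·log₂(P(1)/Q(1)) = 0.106·log₂(0.106/0.2) = -0.09709
  P(2)·log₂(P(2)/Q(2)) = 0.4436·log₂(0.4436/0.2) = 0.50981
  P(3)·log₂(P(3)/Q(3)) = 0.0912·log₂(0.0912/0.2) = -0.10332
  P(4)·log₂(P(4)/Q(4)) = 0.3028·log₂(0.3028/0.2) = 0.18118
  P(5)·log₂(P(5)/Q(5)) = 0.0564·log₂(0.0564/0.2) = -0.10300

D_KL(P||Q) = -0.09709 + 0.50981 - 0.10332 + 0.18118 - 0.10300 = 0.38758 ≈ 0.3876 bits

D_KL(Q||P) = Σ Q(x) log₂(Q(x)/P(x))

Computing term by term:
  Q(1)·log₂(Q(1)/P(1)) = 0.2·log₂(0.2/0.106) = 0.18319
  Q(2)·log₂(Q(2)/P(2)) = 0.2·log₂(0.2/0.4436) = -0.22985
  Q(3)·log₂(Q(3)/P(3)) = 0.2·log₂(0.2/0.0912) = 0.22658
  Q(4)·log₂(Q(4)/P(4)) = 0.2·log₂(0.2/0.3028) = -0.11967
  Q(5)·log₂(Q(5)/P(5)) = 0.2·log₂(0.2/0.0564) = 0.36525

D_KL(Q||P) = 0.18319 - 0.22985 + 0.22658 - 0.11967 + 0.36525 = 0.42550 ≈ 0.4255 bits

These are NOT equal (difference: 0.0379 bits). KL divergence is asymmetric: D_KL(P||Q) ≠ D_KL(Q||P) in general.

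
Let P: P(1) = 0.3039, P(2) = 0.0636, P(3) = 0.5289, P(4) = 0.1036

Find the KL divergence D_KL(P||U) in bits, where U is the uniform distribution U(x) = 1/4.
0.4001 bits

U(i) = 1/4 for all i

D_KL(P||U) = Σ P(x) log₂(P(x) / (1/4))
           = Σ P(x) log₂(P(x)) + log₂(4)
           = log₂(4) - H(P)

H(P) = -Σ P(x) log₂(P(x)):
  -P(1)·log₂(P(1)) = -(0.3039)·log₂(0.3039) = 0.52220
  -P(2)·log₂(P(2)) = -(0.0636)·log₂(0.0636) = 0.25280
  -P(3)·log₂(P(3)) = -(0.5289)·log₂(0.5289) = 0.48602
  -P(4)·log₂(P(4)) = -(0.1036)·log₂(0.1036) = 0.33887
H(P) = 0.52220 + 0.25280 + 0.48602 + 0.33887 = 1.59989 bits

log₂(4) = 2.00000 bits

D_KL(P||U) = 2.00000 - 1.59989 = 0.40011 ≈ 0.4001 bits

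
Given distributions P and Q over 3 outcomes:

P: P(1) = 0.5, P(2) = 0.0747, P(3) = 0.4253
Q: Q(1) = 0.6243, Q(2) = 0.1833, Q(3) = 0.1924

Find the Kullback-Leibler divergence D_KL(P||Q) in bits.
0.2298 bits

D_KL(P||Q) = Σ P(x) log₂(P(x)/Q(x))

Computing term by term:
  P(1)·log₂(P(1)/Q(1)) = 0.5·log₂(0.5/0.6243) = -0.16016
  P(2)·log₂(P(2)/Q(2)) = 0.0747·log₂(0.0747/0.1833) = -0.09674
  P(3)·log₂(P(3)/Q(3)) = 0.4253·log₂(0.4253/0.1924) = 0.48670

D_KL(P||Q) = -0.16016 - 0.09674 + 0.48670 = 0.22980 ≈ 0.2298 bits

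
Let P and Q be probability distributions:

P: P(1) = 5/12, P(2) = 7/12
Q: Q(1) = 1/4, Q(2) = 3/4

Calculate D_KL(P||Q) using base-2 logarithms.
0.0956 bits

D_KL(P||Q) = Σ P(x) log₂(P(x)/Q(x))

Computing term by term:
  P(1)·log₂(P(1)/Q(1)) = (5/12)·log₂((5/12)/(1/4)) = 0.30707
  P(2)·log₂(P(2)/Q(2)) = (7/12)·log₂((7/12)/(3/4)) = -0.21150

D_KL(P||Q) = 0.30707 - 0.21150 = 0.09557 ≈ 0.0956 bits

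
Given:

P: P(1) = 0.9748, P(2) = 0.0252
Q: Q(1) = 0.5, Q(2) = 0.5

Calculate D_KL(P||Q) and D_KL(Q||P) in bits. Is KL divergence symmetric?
D_KL(P||Q) = 0.8303 bits, D_KL(Q||P) = 1.6736 bits. No, KL divergence is not symmetric.

D_KL(P||Q) = Σ P(x) log₂(P(x)/Q(x))

Computing term by term:
  P(1)·log₂(P(1)/Q(1)) = 0.9748·log₂(0.9748/0.5) = 0.93891
  P(2)·log₂(P(2)/Q(2)) = 0.0252·log₂(0.0252/0.5) = -0.10862

D_KL(P||Q) = 0.93891 - 0.10862 = 0.83029 ≈ 0.8303 bits

D_KL(Q||P) = Σ Q(x) log₂(Q(x)/P(x))

Computing term by term:
  Q(1)·log₂(Q(1)/P(1)) = 0.5·log₂(0.5/0.9748) = -0.48159
  Q(2)·log₂(Q(2)/P(2)) = 0.5·log₂(0.5/0.0252) = 2.15522

D_KL(Q||P) = -0.48159 + 2.15522 = 1.67363 ≈ 1.6736 bits

These are NOT equal (difference: 0.8433 bits). KL divergence is asymmetric: D_KL(P||Q) ≠ D_KL(Q||P) in general.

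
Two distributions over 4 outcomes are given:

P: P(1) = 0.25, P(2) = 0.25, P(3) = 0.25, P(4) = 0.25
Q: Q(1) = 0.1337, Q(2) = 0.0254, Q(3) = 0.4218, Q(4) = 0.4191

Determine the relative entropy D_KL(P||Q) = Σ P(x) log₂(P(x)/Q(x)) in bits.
0.6755 bits

D_KL(P||Q) = Σ P(x) log₂(P(x)/Q(x))

Computing term by term:
  P(1)·log₂(P(1)/Q(1)) = 0.25·log₂(0.25/0.1337) = 0.22573
  P(2)·log₂(P(2)/Q(2)) = 0.25·log₂(0.25/0.0254) = 0.82476
  P(3)·log₂(P(3)/Q(3)) = 0.25·log₂(0.25/0.4218) = -0.18866
  P(4)·log₂(P(4)/Q(4)) = 0.25·log₂(0.25/0.4191) = -0.18634

D_KL(P||Q) = 0.22573 + 0.82476 - 0.18866 - 0.18634 = 0.67549 ≈ 0.6755 bits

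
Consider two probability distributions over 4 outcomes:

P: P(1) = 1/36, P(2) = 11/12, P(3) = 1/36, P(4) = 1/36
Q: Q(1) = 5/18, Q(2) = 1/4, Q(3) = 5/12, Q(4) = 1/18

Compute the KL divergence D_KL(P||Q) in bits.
1.4897 bits

D_KL(P||Q) = Σ P(x) log₂(P(x)/Q(x))

Computing term by term:
  P(1)·log₂(P(1)/Q(1)) = (1/36)·log₂((1/36)/(5/18)) = -0.09228
  P(2)·log₂(P(2)/Q(2)) = (11/12)·log₂((11/12)/(1/4)) = 1.71826
  P(3)·log₂(P(3)/Q(3)) = (1/36)·log₂((1/36)/(5/12)) = -0.10852
  P(4)·log₂(P(4)/Q(4)) = (1/36)·log₂((1/36)/(1/18)) = -0.02778

D_KL(P||Q) = -0.09228 + 1.71826 - 0.10852 - 0.02778 = 1.48968 ≈ 1.4897 bits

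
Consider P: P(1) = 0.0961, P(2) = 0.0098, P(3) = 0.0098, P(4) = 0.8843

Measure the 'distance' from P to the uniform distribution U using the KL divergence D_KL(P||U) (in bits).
1.3876 bits

U(i) = 1/4 for all i

D_KL(P||U) = Σ P(x) log₂(P(x) / (1/4))
           = Σ P(x) log₂(P(x)) + log₂(4)
           = log₂(4) - H(P)

H(P) = -Σ P(x) log₂(P(x)):
  -P(1)·log₂(P(1)) = -(0.0961)·log₂(0.0961) = 0.32475
  -P(2)·log₂(P(2)) = -(0.0098)·log₂(0.0098) = 0.06540
  -P(3)·log₂(P(3)) = -(0.0098)·log₂(0.0098) = 0.06540
  -P(4)·log₂(P(4)) = -(0.8843)·log₂(0.8843) = 0.15687
H(P) = 0.32475 + 0.06540 + 0.06540 + 0.15687 = 0.61242 bits

log₂(4) = 2.00000 bits

D_KL(P||U) = 2.00000 - 0.61242 = 1.38758 ≈ 1.3876 bits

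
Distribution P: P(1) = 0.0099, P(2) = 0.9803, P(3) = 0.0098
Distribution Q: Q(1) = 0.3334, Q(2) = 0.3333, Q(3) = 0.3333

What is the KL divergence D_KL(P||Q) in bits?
1.4257 bits

D_KL(P||Q) = Σ P(x) log₂(P(x)/Q(x))

Computing term by term:
  P(1)·log₂(P(1)/Q(1)) = 0.0099·log₂(0.0099/0.3334) = -0.05023
  P(2)·log₂(P(2)/Q(2)) = 0.9803·log₂(0.9803/0.3333) = 1.52574
  P(3)·log₂(P(3)/Q(3)) = 0.0098·log₂(0.0098/0.3333) = -0.04986

D_KL(P||Q) = -0.05023 + 1.52574 - 0.04986 = 1.42565 ≈ 1.4257 bits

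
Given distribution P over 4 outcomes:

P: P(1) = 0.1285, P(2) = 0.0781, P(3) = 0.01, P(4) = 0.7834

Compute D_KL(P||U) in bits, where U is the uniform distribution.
0.9900 bits

U(i) = 1/4 for all i

D_KL(P||U) = Σ P(x) log₂(P(x) / (1/4))
           = Σ P(x) log₂(P(x)) + log₂(4)
           = log₂(4) - H(P)

H(P) = -Σ P(x) log₂(P(x)):
  -P(1)·log₂(P(1)) = -(0.1285)·log₂(0.1285) = 0.38038
  -P(2)·log₂(P(2)) = -(0.0781)·log₂(0.0781) = 0.28729
  -P(3)·log₂(P(3)) = -(0.01)·log₂(0.01) = 0.06644
  -P(4)·log₂(P(4)) = -(0.7834)·log₂(0.7834) = 0.27590
H(P) = 0.38038 + 0.28729 + 0.06644 + 0.27590 = 1.01001 bits

log₂(4) = 2.00000 bits

D_KL(P||U) = 2.00000 - 1.01001 = 0.98999 ≈ 0.9900 bits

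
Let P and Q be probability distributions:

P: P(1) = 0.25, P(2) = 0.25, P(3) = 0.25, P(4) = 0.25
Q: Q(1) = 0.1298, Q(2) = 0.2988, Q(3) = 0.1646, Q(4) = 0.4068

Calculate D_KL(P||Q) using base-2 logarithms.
0.1472 bits

D_KL(P||Q) = Σ P(x) log₂(P(x)/Q(x))

Computing term by term:
  P(1)·log₂(P(1)/Q(1)) = 0.25·log₂(0.25/0.1298) = 0.23641
  P(2)·log₂(P(2)/Q(2)) = 0.25·log₂(0.25/0.2988) = -0.06431
  P(3)·log₂(P(3)/Q(3)) = 0.25·log₂(0.25/0.1646) = 0.15074
  P(4)·log₂(P(4)/Q(4)) = 0.25·log₂(0.25/0.4068) = -0.17560

D_KL(P||Q) = 0.23641 - 0.06431 + 0.15074 - 0.17560 = 0.14724 ≈ 0.1472 bits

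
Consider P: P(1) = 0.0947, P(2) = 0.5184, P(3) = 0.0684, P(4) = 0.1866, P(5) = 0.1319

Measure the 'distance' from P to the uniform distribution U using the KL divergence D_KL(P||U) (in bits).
0.4064 bits

U(i) = 1/5 for all i

D_KL(P||U) = Σ P(x) log₂(P(x) / (1/5))
           = Σ P(x) log₂(P(x)) + log₂(5)
           = log₂(5) - H(P)

H(P) = -Σ P(x) log₂(P(x)):
  -P(1)·log₂(P(1)) = -(0.0947)·log₂(0.0947) = 0.32203
  -P(2)·log₂(P(2)) = -(0.5184)·log₂(0.5184) = 0.49137
  -P(3)·log₂(P(3)) = -(0.0684)·log₂(0.0684) = 0.26470
  -P(4)·log₂(P(4)) = -(0.1866)·log₂(0.1866) = 0.45194
  -P(5)·log₂(P(5)) = -(0.1319)·log₂(0.1319) = 0.38548
H(P) = 0.32203 + 0.49137 + 0.26470 + 0.45194 + 0.38548 = 1.91552 bits

log₂(5) = 2.32193 bits

D_KL(P||U) = 2.32193 - 1.91552 = 0.40641 ≈ 0.4064 bits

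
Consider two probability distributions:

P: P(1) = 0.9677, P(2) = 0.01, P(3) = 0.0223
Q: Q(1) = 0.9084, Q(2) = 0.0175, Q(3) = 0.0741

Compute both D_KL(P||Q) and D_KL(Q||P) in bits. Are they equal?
D_KL(P||Q) = 0.0416 bits, D_KL(Q||P) = 0.0596 bits. No, they are not equal.

D_KL(P||Q) = Σ P(x) log₂(P(x)/Q(x))

Computing term by term:
  P(1)·log₂(P(1)/Q(1)) = 0.9677·log₂(0.9677/0.9084) = 0.08829
  P(2)·log₂(P(2)/Q(2)) = 0.01·log₂(0.01/0.0175) = -0.00807
  P(3)·log₂(P(3)/Q(3)) = 0.0223·log₂(0.0223/0.0741) = -0.03863

D_KL(P||Q) = 0.08829 - 0.00807 - 0.03863 = 0.04159 ≈ 0.0416 bits

D_KL(Q||P) = Σ Q(x) log₂(Q(x)/P(x))

Computing term by term:
  Q(1)·log₂(Q(1)/P(1)) = 0.9084·log₂(0.9084/0.9677) = -0.08288
  Q(2)·log₂(Q(2)/P(2)) = 0.0175·log₂(0.0175/0.01) = 0.01413
  Q(3)·log₂(Q(3)/P(3)) = 0.0741·log₂(0.0741/0.0223) = 0.12837

D_KL(Q||P) = -0.08288 + 0.01413 + 0.12837 = 0.05962 ≈ 0.0596 bits

These are NOT equal (difference: 0.0180 bits). KL divergence is asymmetric: D_KL(P||Q) ≠ D_KL(Q||P) in general.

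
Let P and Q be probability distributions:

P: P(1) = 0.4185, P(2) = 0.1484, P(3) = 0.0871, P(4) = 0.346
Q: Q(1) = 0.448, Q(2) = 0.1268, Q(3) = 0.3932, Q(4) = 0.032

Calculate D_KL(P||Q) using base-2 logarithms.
0.9915 bits

D_KL(P||Q) = Σ P(x) log₂(P(x)/Q(x))

Computing term by term:
  P(1)·log₂(P(1)/Q(1)) = 0.4185·log₂(0.4185/0.448) = -0.04113
  P(2)·log₂(P(2)/Q(2)) = 0.1484·log₂(0.1484/0.1268) = 0.03368
  P(3)·log₂(P(3)/Q(3)) = 0.0871·log₂(0.0871/0.3932) = -0.18940
  P(4)·log₂(P(4)/Q(4)) = 0.346·log₂(0.346/0.032) = 1.18838

D_KL(P||Q) = -0.04113 + 0.03368 - 0.18940 + 1.18838 = 0.99153 ≈ 0.9915 bits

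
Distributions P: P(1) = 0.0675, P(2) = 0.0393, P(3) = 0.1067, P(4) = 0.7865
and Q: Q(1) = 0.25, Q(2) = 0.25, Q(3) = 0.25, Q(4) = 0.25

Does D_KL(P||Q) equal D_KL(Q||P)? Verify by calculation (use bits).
D_KL(P||Q) = 0.9370 bits, D_KL(Q||P) = 1.0333 bits. No — D_KL(P||Q) ≠ D_KL(Q||P) for this pair.

D_KL(P||Q) = Σ P(x) log₂(P(x)/Q(x))

Computing term by term:
  P(1)·log₂(P(1)/Q(1)) = 0.0675·log₂(0.0675/0.25) = -0.12751
  P(2)·log₂(P(2)/Q(2)) = 0.0393·log₂(0.0393/0.25) = -0.10490
  P(3)·log₂(P(3)/Q(3)) = 0.1067·log₂(0.1067/0.25) = -0.13107
  P(4)·log₂(P(4)/Q(4)) = 0.7865·log₂(0.7865/0.25) = 1.30049

D_KL(P||Q) = -0.12751 - 0.10490 - 0.13107 + 1.30049 = 0.93701 ≈ 0.9370 bits

D_KL(Q||P) = Σ Q(x) log₂(Q(x)/P(x))

Computing term by term:
  Q(1)·log₂(Q(1)/P(1)) = 0.25·log₂(0.25/0.0675) = 0.47224
  Q(2)·log₂(Q(2)/P(2)) = 0.25·log₂(0.25/0.0393) = 0.66733
  Q(3)·log₂(Q(3)/P(3)) = 0.25·log₂(0.25/0.1067) = 0.30709
  Q(4)·log₂(Q(4)/P(4)) = 0.25·log₂(0.25/0.7865) = -0.41338

D_KL(Q||P) = 0.47224 + 0.66733 + 0.30709 - 0.41338 = 1.03328 ≈ 1.0333 bits

These are NOT equal (difference: 0.0963 bits). KL divergence is asymmetric: D_KL(P||Q) ≠ D_KL(Q||P) in general.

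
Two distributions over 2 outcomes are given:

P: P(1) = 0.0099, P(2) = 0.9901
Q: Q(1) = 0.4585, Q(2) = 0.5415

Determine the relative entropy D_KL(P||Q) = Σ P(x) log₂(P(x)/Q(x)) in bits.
0.8072 bits

D_KL(P||Q) = Σ P(x) log₂(P(x)/Q(x))

Computing term by term:
  P(1)·log₂(P(1)/Q(1)) = 0.0099·log₂(0.0099/0.4585) = -0.05478
  P(2)·log₂(P(2)/Q(2)) = 0.9901·log₂(0.9901/0.5415) = 0.86199

D_KL(P||Q) = -0.05478 + 0.86199 = 0.80721 ≈ 0.8072 bits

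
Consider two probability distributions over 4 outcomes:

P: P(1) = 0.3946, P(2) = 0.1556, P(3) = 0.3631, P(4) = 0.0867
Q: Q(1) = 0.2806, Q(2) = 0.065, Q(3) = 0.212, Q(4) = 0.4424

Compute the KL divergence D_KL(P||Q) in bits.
0.4681 bits

D_KL(P||Q) = Σ P(x) log₂(P(x)/Q(x))

Computing term by term:
  P(1)·log₂(P(1)/Q(1)) = 0.3946·log₂(0.3946/0.2806) = 0.19409
  P(2)·log₂(P(2)/Q(2)) = 0.1556·log₂(0.1556/0.065) = 0.19595
  P(3)·log₂(P(3)/Q(3)) = 0.3631·log₂(0.3631/0.212) = 0.28188
  P(4)·log₂(P(4)/Q(4)) = 0.0867·log₂(0.0867/0.4424) = -0.20385

D_KL(P||Q) = 0.19409 + 0.19595 + 0.28188 - 0.20385 = 0.46807 ≈ 0.4681 bits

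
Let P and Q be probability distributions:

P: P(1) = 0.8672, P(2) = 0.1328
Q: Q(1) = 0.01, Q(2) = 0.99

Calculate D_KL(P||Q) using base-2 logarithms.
5.1984 bits

D_KL(P||Q) = Σ P(x) log₂(P(x)/Q(x))

Computing term by term:
  P(1)·log₂(P(1)/Q(1)) = 0.8672·log₂(0.8672/0.01) = 5.58329
  P(2)·log₂(P(2)/Q(2)) = 0.1328·log₂(0.1328/0.99) = -0.38488

D_KL(P||Q) = 5.58329 - 0.38488 = 5.19841 ≈ 5.1984 bits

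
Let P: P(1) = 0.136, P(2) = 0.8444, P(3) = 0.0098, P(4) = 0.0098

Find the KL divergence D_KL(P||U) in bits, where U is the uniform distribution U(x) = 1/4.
1.2717 bits

U(i) = 1/4 for all i

D_KL(P||U) = Σ P(x) log₂(P(x) / (1/4))
           = Σ P(x) log₂(P(x)) + log₂(4)
           = log₂(4) - H(P)

H(P) = -Σ P(x) log₂(P(x)):
  -P(1)·log₂(P(1)) = -(0.136)·log₂(0.136) = 0.39145
  -P(2)·log₂(P(2)) = -(0.8444)·log₂(0.8444) = 0.20603
  -P(3)·log₂(P(3)) = -(0.0098)·log₂(0.0098) = 0.06540
  -P(4)·log₂(P(4)) = -(0.0098)·log₂(0.0098) = 0.06540
H(P) = 0.39145 + 0.20603 + 0.06540 + 0.06540 = 0.72828 bits

log₂(4) = 2.00000 bits

D_KL(P||U) = 2.00000 - 0.72828 = 1.27172 ≈ 1.2717 bits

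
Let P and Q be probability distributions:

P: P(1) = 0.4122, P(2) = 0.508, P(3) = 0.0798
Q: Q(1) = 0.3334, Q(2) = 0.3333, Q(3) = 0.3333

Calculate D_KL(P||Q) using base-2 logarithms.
0.2705 bits

D_KL(P||Q) = Σ P(x) log₂(P(x)/Q(x))

Computing term by term:
  P(1)·log₂(P(1)/Q(1)) = 0.4122·log₂(0.4122/0.3334) = 0.12617
  P(2)·log₂(P(2)/Q(2)) = 0.508·log₂(0.508/0.3333) = 0.30887
  P(3)·log₂(P(3)/Q(3)) = 0.0798·log₂(0.0798/0.3333) = -0.16458

D_KL(P||Q) = 0.12617 + 0.30887 - 0.16458 = 0.27046 ≈ 0.2705 bits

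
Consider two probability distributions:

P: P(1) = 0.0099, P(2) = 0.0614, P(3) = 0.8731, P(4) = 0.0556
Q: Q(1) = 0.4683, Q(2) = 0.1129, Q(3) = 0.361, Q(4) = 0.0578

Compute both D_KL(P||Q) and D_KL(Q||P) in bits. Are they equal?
D_KL(P||Q) = 1.0003 bits, D_KL(Q||P) = 2.2480 bits. No, they are not equal.

D_KL(P||Q) = Σ P(x) log₂(P(x)/Q(x))

Computing term by term:
  P(1)·log₂(P(1)/Q(1)) = 0.0099·log₂(0.0099/0.4683) = -0.05508
  P(2)·log₂(P(2)/Q(2)) = 0.0614·log₂(0.0614/0.1129) = -0.05395
  P(3)·log₂(P(3)/Q(3)) = 0.8731·log₂(0.8731/0.361) = 1.11246
  P(4)·log₂(P(4)/Q(4)) = 0.0556·log₂(0.0556/0.0578) = -0.00311

D_KL(P||Q) = -0.05508 - 0.05395 + 1.11246 - 0.00311 = 1.00032 ≈ 1.0003 bits

D_KL(Q||P) = Σ Q(x) log₂(Q(x)/P(x))

Computing term by term:
  Q(1)·log₂(Q(1)/P(1)) = 0.4683·log₂(0.4683/0.0099) = 2.60556
  Q(2)·log₂(Q(2)/P(2)) = 0.1129·log₂(0.1129/0.0614) = 0.09921
  Q(3)·log₂(Q(3)/P(3)) = 0.361·log₂(0.361/0.8731) = -0.45997
  Q(4)·log₂(Q(4)/P(4)) = 0.0578·log₂(0.0578/0.0556) = 0.00324

D_KL(Q||P) = 2.60556 + 0.09921 - 0.45997 + 0.00324 = 2.24804 ≈ 2.2480 bits

These are NOT equal (difference: 1.2477 bits). KL divergence is asymmetric: D_KL(P||Q) ≠ D_KL(Q||P) in general.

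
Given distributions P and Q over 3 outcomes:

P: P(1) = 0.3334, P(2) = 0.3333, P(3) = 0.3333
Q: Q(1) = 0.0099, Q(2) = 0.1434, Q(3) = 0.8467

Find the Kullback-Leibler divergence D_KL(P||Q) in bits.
1.6488 bits

D_KL(P||Q) = Σ P(x) log₂(P(x)/Q(x))

Computing term by term:
  P(1)·log₂(P(1)/Q(1)) = 0.3334·log₂(0.3334/0.0099) = 1.69157
  P(2)·log₂(P(2)/Q(2)) = 0.3333·log₂(0.3333/0.1434) = 0.40555
  P(3)·log₂(P(3)/Q(3)) = 0.3333·log₂(0.3333/0.8467) = -0.44830

D_KL(P||Q) = 1.69157 + 0.40555 - 0.44830 = 1.64882 ≈ 1.6488 bits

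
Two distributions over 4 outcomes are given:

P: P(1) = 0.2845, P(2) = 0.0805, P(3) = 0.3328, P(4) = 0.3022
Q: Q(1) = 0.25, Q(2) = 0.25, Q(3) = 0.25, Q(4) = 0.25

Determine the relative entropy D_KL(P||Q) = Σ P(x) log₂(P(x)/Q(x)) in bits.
0.1415 bits

D_KL(P||Q) = Σ P(x) log₂(P(x)/Q(x))

Computing term by term:
  P(1)·log₂(P(1)/Q(1)) = 0.2845·log₂(0.2845/0.25) = 0.05306
  P(2)·log₂(P(2)/Q(2)) = 0.0805·log₂(0.0805/0.25) = -0.13161
  P(3)·log₂(P(3)/Q(3)) = 0.3328·log₂(0.3328/0.25) = 0.13736
  P(4)·log₂(P(4)/Q(4)) = 0.3022·log₂(0.3022/0.25) = 0.08267

D_KL(P||Q) = 0.05306 - 0.13161 + 0.13736 + 0.08267 = 0.14148 ≈ 0.1415 bits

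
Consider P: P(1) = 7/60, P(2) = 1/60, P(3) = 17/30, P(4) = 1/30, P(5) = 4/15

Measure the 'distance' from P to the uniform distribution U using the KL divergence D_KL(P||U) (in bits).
0.7255 bits

U(i) = 1/5 for all i

D_KL(P||U) = Σ P(x) log₂(P(x) / (1/5))
           = Σ P(x) log₂(P(x)) + log₂(5)
           = log₂(5) - H(P)

H(P) = -Σ P(x) log₂(P(x)):
  -P(1)·log₂(P(1)) = -(7/60)·log₂(7/60) = 0.36161
  -P(2)·log₂(P(2)) = -(1/60)·log₂(1/60) = 0.09845
  -P(3)·log₂(P(3)) = -(17/30)·log₂(17/30) = 0.46434
  -P(4)·log₂(P(4)) = -(1/30)·log₂(1/30) = 0.16356
  -P(5)·log₂(P(5)) = -(4/15)·log₂(4/15) = 0.50850
H(P) = 0.36161 + 0.09845 + 0.46434 + 0.16356 + 0.50850 = 1.59646 bits

log₂(5) = 2.32193 bits

D_KL(P||U) = 2.32193 - 1.59646 = 0.72547 ≈ 0.7255 bits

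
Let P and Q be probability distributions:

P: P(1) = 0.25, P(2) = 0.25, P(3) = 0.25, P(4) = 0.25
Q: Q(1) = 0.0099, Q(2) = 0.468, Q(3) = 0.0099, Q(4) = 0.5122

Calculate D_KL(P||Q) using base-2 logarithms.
1.8443 bits

D_KL(P||Q) = Σ P(x) log₂(P(x)/Q(x))

Computing term by term:
  P(1)·log₂(P(1)/Q(1)) = 0.25·log₂(0.25/0.0099) = 1.16459
  P(2)·log₂(P(2)/Q(2)) = 0.25·log₂(0.25/0.468) = -0.22615
  P(3)·log₂(P(3)/Q(3)) = 0.25·log₂(0.25/0.0099) = 1.16459
  P(4)·log₂(P(4)/Q(4)) = 0.25·log₂(0.25/0.5122) = -0.25869

D_KL(P||Q) = 1.16459 - 0.22615 + 1.16459 - 0.25869 = 1.84434 ≈ 1.8443 bits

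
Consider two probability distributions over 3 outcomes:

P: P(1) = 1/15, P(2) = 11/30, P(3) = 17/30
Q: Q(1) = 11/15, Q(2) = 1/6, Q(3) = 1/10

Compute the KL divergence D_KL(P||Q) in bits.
1.6045 bits

D_KL(P||Q) = Σ P(x) log₂(P(x)/Q(x))

Computing term by term:
  P(1)·log₂(P(1)/Q(1)) = (1/15)·log₂((1/15)/(11/15)) = -0.23063
  P(2)·log₂(P(2)/Q(2)) = (11/30)·log₂((11/30)/(1/6)) = 0.41708
  P(3)·log₂(P(3)/Q(3)) = (17/30)·log₂((17/30)/(1/10)) = 1.41808

D_KL(P||Q) = -0.23063 + 0.41708 + 1.41808 = 1.60453 ≈ 1.6045 bits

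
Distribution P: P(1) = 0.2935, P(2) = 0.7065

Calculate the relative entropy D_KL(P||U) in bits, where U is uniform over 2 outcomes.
0.1268 bits

U(i) = 1/2 for all i

D_KL(P||U) = Σ P(x) log₂(P(x) / (1/2))
           = Σ P(x) log₂(P(x)) + log₂(2)
           = log₂(2) - H(P)

H(P) = -Σ P(x) log₂(P(x)):
  -P(1)·log₂(P(1)) = -(0.2935)·log₂(0.2935) = 0.51907
  -P(2)·log₂(P(2)) = -(0.7065)·log₂(0.7065) = 0.35413
H(P) = 0.51907 + 0.35413 = 0.87320 bits

log₂(2) = 1.00000 bits

D_KL(P||U) = 1.00000 - 0.87320 = 0.12680 ≈ 0.1268 bits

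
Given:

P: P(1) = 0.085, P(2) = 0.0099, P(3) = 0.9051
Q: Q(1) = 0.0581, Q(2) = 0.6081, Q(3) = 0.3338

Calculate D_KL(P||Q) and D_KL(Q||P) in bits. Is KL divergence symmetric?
D_KL(P||Q) = 1.2904 bits, D_KL(Q||P) = 3.1003 bits. No, KL divergence is not symmetric.

D_KL(P||Q) = Σ P(x) log₂(P(x)/Q(x))

Computing term by term:
  P(1)·log₂(P(1)/Q(1)) = 0.085·log₂(0.085/0.0581) = 0.04666
  P(2)·log₂(P(2)/Q(2)) = 0.0099·log₂(0.0099/0.6081) = -0.05881
  P(3)·log₂(P(3)/Q(3)) = 0.9051·log₂(0.9051/0.3338) = 1.30252

D_KL(P||Q) = 0.04666 - 0.05881 + 1.30252 = 1.29037 ≈ 1.2904 bits

D_KL(Q||P) = Σ Q(x) log₂(Q(x)/P(x))

Computing term by term:
  Q(1)·log₂(Q(1)/P(1)) = 0.0581·log₂(0.0581/0.085) = -0.03189
  Q(2)·log₂(Q(2)/P(2)) = 0.6081·log₂(0.6081/0.0099) = 3.61256
  Q(3)·log₂(Q(3)/P(3)) = 0.3338·log₂(0.3338/0.9051) = -0.48037

D_KL(Q||P) = -0.03189 + 3.61256 - 0.48037 = 3.10030 ≈ 3.1003 bits

These are NOT equal (difference: 1.8099 bits). KL divergence is asymmetric: D_KL(P||Q) ≠ D_KL(Q||P) in general.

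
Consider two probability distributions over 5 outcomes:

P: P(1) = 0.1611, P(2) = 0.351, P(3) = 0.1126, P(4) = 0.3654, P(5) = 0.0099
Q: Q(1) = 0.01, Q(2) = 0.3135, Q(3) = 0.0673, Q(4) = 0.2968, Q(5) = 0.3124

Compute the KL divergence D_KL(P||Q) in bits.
0.8471 bits

D_KL(P||Q) = Σ P(x) log₂(P(x)/Q(x))

Computing term by term:
  P(1)·log₂(P(1)/Q(1)) = 0.1611·log₂(0.1611/0.01) = 0.64599
  P(2)·log₂(P(2)/Q(2)) = 0.351·log₂(0.351/0.3135) = 0.05721
  P(3)·log₂(P(3)/Q(3)) = 0.1126·log₂(0.1126/0.0673) = 0.08361
  P(4)·log₂(P(4)/Q(4)) = 0.3654·log₂(0.3654/0.2968) = 0.10961
  P(5)·log₂(P(5)/Q(5)) = 0.0099·log₂(0.0099/0.3124) = -0.04930

D_KL(P||Q) = 0.64599 + 0.05721 + 0.08361 + 0.10961 - 0.04930 = 0.84712 ≈ 0.8471 bits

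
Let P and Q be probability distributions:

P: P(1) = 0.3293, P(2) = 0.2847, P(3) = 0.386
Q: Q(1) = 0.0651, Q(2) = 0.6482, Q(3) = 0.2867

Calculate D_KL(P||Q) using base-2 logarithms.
0.5978 bits

D_KL(P||Q) = Σ P(x) log₂(P(x)/Q(x))

Computing term by term:
  P(1)·log₂(P(1)/Q(1)) = 0.3293·log₂(0.3293/0.0651) = 0.77013
  P(2)·log₂(P(2)/Q(2)) = 0.2847·log₂(0.2847/0.6482) = -0.33794
  P(3)·log₂(P(3)/Q(3)) = 0.386·log₂(0.386/0.2867) = 0.16562

D_KL(P||Q) = 0.77013 - 0.33794 + 0.16562 = 0.59781 ≈ 0.5978 bits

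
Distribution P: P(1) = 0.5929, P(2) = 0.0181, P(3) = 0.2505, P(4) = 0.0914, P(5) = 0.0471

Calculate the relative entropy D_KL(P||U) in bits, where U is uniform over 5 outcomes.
0.7467 bits

U(i) = 1/5 for all i

D_KL(P||U) = Σ P(x) log₂(P(x) / (1/5))
           = Σ P(x) log₂(P(x)) + log₂(5)
           = log₂(5) - H(P)

H(P) = -Σ P(x) log₂(P(x)):
  -P(1)·log₂(P(1)) = -(0.5929)·log₂(0.5929) = 0.44713
  -P(2)·log₂(P(2)) = -(0.0181)·log₂(0.0181) = 0.10476
  -P(3)·log₂(P(3)) = -(0.2505)·log₂(0.2505) = 0.50028
  -P(4)·log₂(P(4)) = -(0.0914)·log₂(0.0914) = 0.31548
  -P(5)·log₂(P(5)) = -(0.0471)·log₂(0.0471) = 0.20762
H(P) = 0.44713 + 0.10476 + 0.50028 + 0.31548 + 0.20762 = 1.57527 bits

log₂(5) = 2.32193 bits

D_KL(P||U) = 2.32193 - 1.57527 = 0.74666 ≈ 0.7467 bits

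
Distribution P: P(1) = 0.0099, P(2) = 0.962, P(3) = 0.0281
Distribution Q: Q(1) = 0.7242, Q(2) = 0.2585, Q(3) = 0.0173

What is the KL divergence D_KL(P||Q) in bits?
1.7822 bits

D_KL(P||Q) = Σ P(x) log₂(P(x)/Q(x))

Computing term by term:
  P(1)·log₂(P(1)/Q(1)) = 0.0099·log₂(0.0099/0.7242) = -0.06131
  P(2)·log₂(P(2)/Q(2)) = 0.962·log₂(0.962/0.2585) = 1.82383
  P(3)·log₂(P(3)/Q(3)) = 0.0281·log₂(0.0281/0.0173) = 0.01966

D_KL(P||Q) = -0.06131 + 1.82383 + 0.01966 = 1.78218 ≈ 1.7822 bits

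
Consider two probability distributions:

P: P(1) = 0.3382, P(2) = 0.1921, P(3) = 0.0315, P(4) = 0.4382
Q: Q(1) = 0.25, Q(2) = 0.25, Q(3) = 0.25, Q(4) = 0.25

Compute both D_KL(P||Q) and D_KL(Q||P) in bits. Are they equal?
D_KL(P||Q) = 0.3351 bits, D_KL(Q||P) = 0.5307 bits. No, they are not equal.

D_KL(P||Q) = Σ P(x) log₂(P(x)/Q(x))

Computing term by term:
  P(1)·log₂(P(1)/Q(1)) = 0.3382·log₂(0.3382/0.25) = 0.14744
  P(2)·log₂(P(2)/Q(2)) = 0.1921·log₂(0.1921/0.25) = -0.07301
  P(3)·log₂(P(3)/Q(3)) = 0.0315·log₂(0.0315/0.25) = -0.09414
  P(4)·log₂(P(4)/Q(4)) = 0.4382·log₂(0.4382/0.25) = 0.35479

D_KL(P||Q) = 0.14744 - 0.07301 - 0.09414 + 0.35479 = 0.33508 ≈ 0.3351 bits

D_KL(Q||P) = Σ Q(x) log₂(Q(x)/P(x))

Computing term by term:
  Q(1)·log₂(Q(1)/P(1)) = 0.25·log₂(0.25/0.3382) = -0.10899
  Q(2)·log₂(Q(2)/P(2)) = 0.25·log₂(0.25/0.1921) = 0.09502
  Q(3)·log₂(Q(3)/P(3)) = 0.25·log₂(0.25/0.0315) = 0.74713
  Q(4)·log₂(Q(4)/P(4)) = 0.25·log₂(0.25/0.4382) = -0.20242

D_KL(Q||P) = -0.10899 + 0.09502 + 0.74713 - 0.20242 = 0.53074 ≈ 0.5307 bits

These are NOT equal (difference: 0.1956 bits). KL divergence is asymmetric: D_KL(P||Q) ≠ D_KL(Q||P) in general.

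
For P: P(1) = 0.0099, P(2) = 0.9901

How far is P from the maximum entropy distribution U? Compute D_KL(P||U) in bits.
0.9199 bits

U(i) = 1/2 for all i

D_KL(P||U) = Σ P(x) log₂(P(x) / (1/2))
           = Σ P(x) log₂(P(x)) + log₂(2)
           = log₂(2) - H(P)

H(P) = -Σ P(x) log₂(P(x)):
  -P(1)·log₂(P(1)) = -(0.0099)·log₂(0.0099) = 0.06592
  -P(2)·log₂(P(2)) = -(0.9901)·log₂(0.9901) = 0.01421
H(P) = 0.06592 + 0.01421 = 0.08013 bits

log₂(2) = 1.00000 bits

D_KL(P||U) = 1.00000 - 0.08013 = 0.91987 ≈ 0.9199 bits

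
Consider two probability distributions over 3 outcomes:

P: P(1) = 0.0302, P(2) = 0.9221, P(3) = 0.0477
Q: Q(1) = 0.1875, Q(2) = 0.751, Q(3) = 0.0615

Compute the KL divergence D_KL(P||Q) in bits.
0.1760 bits

D_KL(P||Q) = Σ P(x) log₂(P(x)/Q(x))

Computing term by term:
  P(1)·log₂(P(1)/Q(1)) = 0.0302·log₂(0.0302/0.1875) = -0.07955
  P(2)·log₂(P(2)/Q(2)) = 0.9221·log₂(0.9221/0.751) = 0.27304
  P(3)·log₂(P(3)/Q(3)) = 0.0477·log₂(0.0477/0.0615) = -0.01749

D_KL(P||Q) = -0.07955 + 0.27304 - 0.01749 = 0.17600 ≈ 0.1760 bits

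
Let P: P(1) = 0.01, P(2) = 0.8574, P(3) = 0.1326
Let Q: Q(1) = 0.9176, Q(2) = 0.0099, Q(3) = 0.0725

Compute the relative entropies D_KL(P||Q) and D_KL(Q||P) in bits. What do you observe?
D_KL(P||Q) = 5.5689 bits, D_KL(Q||P) = 5.8557 bits. The two directions give different values (D_KL(Q||P) exceeds D_KL(P||Q) by 0.2868 bits): KL divergence is asymmetric.

D_KL(P||Q) = Σ P(x) log₂(P(x)/Q(x))

Computing term by term:
  P(1)·log₂(P(1)/Q(1)) = 0.01·log₂(0.01/0.9176) = -0.06520
  P(2)·log₂(P(2)/Q(2)) = 0.8574·log₂(0.8574/0.0099) = 5.51857
  P(3)·log₂(P(3)/Q(3)) = 0.1326·log₂(0.1326/0.0725) = 0.11550

D_KL(P||Q) = -0.06520 + 5.51857 + 0.11550 = 5.56887 ≈ 5.5689 bits

D_KL(Q||P) = Σ Q(x) log₂(Q(x)/P(x))

Computing term by term:
  Q(1)·log₂(Q(1)/P(1)) = 0.9176·log₂(0.9176/0.01) = 5.98256
  Q(2)·log₂(Q(2)/P(2)) = 0.0099·log₂(0.0099/0.8574) = -0.06372
  Q(3)·log₂(Q(3)/P(3)) = 0.0725·log₂(0.0725/0.1326) = -0.06315

D_KL(Q||P) = 5.98256 - 0.06372 - 0.06315 = 5.85569 ≈ 5.8557 bits

These are NOT equal (difference: 0.2868 bits). KL divergence is asymmetric: D_KL(P||Q) ≠ D_KL(Q||P) in general.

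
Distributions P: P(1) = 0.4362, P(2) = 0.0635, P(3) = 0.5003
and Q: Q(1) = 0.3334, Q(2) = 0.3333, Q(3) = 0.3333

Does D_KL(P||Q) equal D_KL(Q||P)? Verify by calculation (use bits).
D_KL(P||Q) = 0.3104 bits, D_KL(Q||P) = 0.4727 bits. No — D_KL(P||Q) ≠ D_KL(Q||P) for this pair.

D_KL(P||Q) = Σ P(x) log₂(P(x)/Q(x))

Computing term by term:
  P(1)·log₂(P(1)/Q(1)) = 0.4362·log₂(0.4362/0.3334) = 0.16913
  P(2)·log₂(P(2)/Q(2)) = 0.0635·log₂(0.0635/0.3333) = -0.15189
  P(3)·log₂(P(3)/Q(3)) = 0.5003·log₂(0.5003/0.3333) = 0.29316

D_KL(P||Q) = 0.16913 - 0.15189 + 0.29316 = 0.31040 ≈ 0.3104 bits

D_KL(Q||P) = Σ Q(x) log₂(Q(x)/P(x))

Computing term by term:
  Q(1)·log₂(Q(1)/P(1)) = 0.3334·log₂(0.3334/0.4362) = -0.12927
  Q(2)·log₂(Q(2)/P(2)) = 0.3333·log₂(0.3333/0.0635) = 0.79725
  Q(3)·log₂(Q(3)/P(3)) = 0.3333·log₂(0.3333/0.5003) = -0.19530

D_KL(Q||P) = -0.12927 + 0.79725 - 0.19530 = 0.47268 ≈ 0.4727 bits

These are NOT equal (difference: 0.1623 bits). KL divergence is asymmetric: D_KL(P||Q) ≠ D_KL(Q||P) in general.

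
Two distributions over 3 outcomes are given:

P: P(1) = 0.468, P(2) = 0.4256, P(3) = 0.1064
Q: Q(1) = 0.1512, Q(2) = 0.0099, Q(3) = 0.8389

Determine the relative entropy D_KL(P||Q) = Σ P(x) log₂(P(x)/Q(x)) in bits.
2.7552 bits

D_KL(P||Q) = Σ P(x) log₂(P(x)/Q(x))

Computing term by term:
  P(1)·log₂(P(1)/Q(1)) = 0.468·log₂(0.468/0.1512) = 0.76286
  P(2)·log₂(P(2)/Q(2)) = 0.4256·log₂(0.4256/0.0099) = 2.30927
  P(3)·log₂(P(3)/Q(3)) = 0.1064·log₂(0.1064/0.8389) = -0.31697

D_KL(P||Q) = 0.76286 + 2.30927 - 0.31697 = 2.75516 ≈ 2.7552 bits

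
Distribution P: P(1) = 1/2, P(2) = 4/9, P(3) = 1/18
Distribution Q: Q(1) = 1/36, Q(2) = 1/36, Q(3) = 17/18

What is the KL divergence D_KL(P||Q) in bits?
3.6357 bits

D_KL(P||Q) = Σ P(x) log₂(P(x)/Q(x))

Computing term by term:
  P(1)·log₂(P(1)/Q(1)) = (1/2)·log₂((1/2)/(1/36)) = 2.08496
  P(2)·log₂(P(2)/Q(2)) = (4/9)·log₂((4/9)/(1/36)) = 1.77778
  P(3)·log₂(P(3)/Q(3)) = (1/18)·log₂((1/18)/(17/18)) = -0.22708

D_KL(P||Q) = 2.08496 + 1.77778 - 0.22708 = 3.63566 ≈ 3.6357 bits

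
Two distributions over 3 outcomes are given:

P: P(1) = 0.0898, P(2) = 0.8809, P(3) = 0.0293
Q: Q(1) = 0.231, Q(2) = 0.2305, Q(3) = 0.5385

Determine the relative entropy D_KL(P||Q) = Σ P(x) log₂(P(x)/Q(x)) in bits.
1.4584 bits

D_KL(P||Q) = Σ P(x) log₂(P(x)/Q(x))

Computing term by term:
  P(1)·log₂(P(1)/Q(1)) = 0.0898·log₂(0.0898/0.231) = -0.12241
  P(2)·log₂(P(2)/Q(2)) = 0.8809·log₂(0.8809/0.2305) = 1.70385
  P(3)·log₂(P(3)/Q(3)) = 0.0293·log₂(0.0293/0.5385) = -0.12306

D_KL(P||Q) = -0.12241 + 1.70385 - 0.12306 = 1.45838 ≈ 1.4584 bits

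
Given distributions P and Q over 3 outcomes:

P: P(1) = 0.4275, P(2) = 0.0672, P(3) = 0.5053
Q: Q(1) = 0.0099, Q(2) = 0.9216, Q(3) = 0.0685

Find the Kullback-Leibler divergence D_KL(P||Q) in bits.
3.5252 bits

D_KL(P||Q) = Σ P(x) log₂(P(x)/Q(x))

Computing term by term:
  P(1)·log₂(P(1)/Q(1)) = 0.4275·log₂(0.4275/0.0099) = 2.32233
  P(2)·log₂(P(2)/Q(2)) = 0.0672·log₂(0.0672/0.9216) = -0.25386
  P(3)·log₂(P(3)/Q(3)) = 0.5053·log₂(0.5053/0.0685) = 1.45676

D_KL(P||Q) = 2.32233 - 0.25386 + 1.45676 = 3.52523 ≈ 3.5252 bits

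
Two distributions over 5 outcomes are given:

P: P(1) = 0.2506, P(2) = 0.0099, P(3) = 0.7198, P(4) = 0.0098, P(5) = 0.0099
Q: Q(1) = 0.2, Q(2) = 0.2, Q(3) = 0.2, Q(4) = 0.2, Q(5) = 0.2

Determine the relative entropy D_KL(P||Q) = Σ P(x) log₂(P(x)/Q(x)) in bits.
1.2829 bits

D_KL(P||Q) = Σ P(x) log₂(P(x)/Q(x))

Computing term by term:
  P(1)·log₂(P(1)/Q(1)) = 0.2506·log₂(0.2506/0.2) = 0.08154
  P(2)·log₂(P(2)/Q(2)) = 0.0099·log₂(0.0099/0.2) = -0.04293
  P(3)·log₂(P(3)/Q(3)) = 0.7198·log₂(0.7198/0.2) = 1.32990
  P(4)·log₂(P(4)/Q(4)) = 0.0098·log₂(0.0098/0.2) = -0.04264
  P(5)·log₂(P(5)/Q(5)) = 0.0099·log₂(0.0099/0.2) = -0.04293

D_KL(P||Q) = 0.08154 - 0.04293 + 1.32990 - 0.04264 - 0.04293 = 1.28294 ≈ 1.2829 bits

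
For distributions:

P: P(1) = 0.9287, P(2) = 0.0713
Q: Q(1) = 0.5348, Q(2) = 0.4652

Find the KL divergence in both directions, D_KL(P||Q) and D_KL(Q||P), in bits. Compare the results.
D_KL(P||Q) = 0.5465 bits, D_KL(Q||P) = 0.8330 bits. D_KL(Q||P) is larger than D_KL(P||Q) by 0.2865 bits; the two directions differ.

D_KL(P||Q) = Σ P(x) log₂(P(x)/Q(x))

Computing term by term:
  P(1)·log₂(P(1)/Q(1)) = 0.9287·log₂(0.9287/0.5348) = 0.73944
  P(2)·log₂(P(2)/Q(2)) = 0.0713·log₂(0.0713/0.4652) = -0.19293

D_KL(P||Q) = 0.73944 - 0.19293 = 0.54651 ≈ 0.5465 bits

D_KL(Q||P) = Σ Q(x) log₂(Q(x)/P(x))

Computing term by term:
  Q(1)·log₂(Q(1)/P(1)) = 0.5348·log₂(0.5348/0.9287) = -0.42581
  Q(2)·log₂(Q(2)/P(2)) = 0.4652·log₂(0.4652/0.0713) = 1.25877

D_KL(Q||P) = -0.42581 + 1.25877 = 0.83296 ≈ 0.8330 bits

These are NOT equal (difference: 0.2865 bits). KL divergence is asymmetric: D_KL(P||Q) ≠ D_KL(Q||P) in general.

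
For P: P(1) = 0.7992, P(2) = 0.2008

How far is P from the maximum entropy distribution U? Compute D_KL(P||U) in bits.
0.2765 bits

U(i) = 1/2 for all i

D_KL(P||U) = Σ P(x) log₂(P(x) / (1/2))
           = Σ P(x) log₂(P(x)) + log₂(2)
           = log₂(2) - H(P)

H(P) = -Σ P(x) log₂(P(x)):
  -P(1)·log₂(P(1)) = -(0.7992)·log₂(0.7992) = 0.25844
  -P(2)·log₂(P(2)) = -(0.2008)·log₂(0.2008) = 0.46509
H(P) = 0.25844 + 0.46509 = 0.72353 bits

log₂(2) = 1.00000 bits

D_KL(P||U) = 1.00000 - 0.72353 = 0.27647 ≈ 0.2765 bits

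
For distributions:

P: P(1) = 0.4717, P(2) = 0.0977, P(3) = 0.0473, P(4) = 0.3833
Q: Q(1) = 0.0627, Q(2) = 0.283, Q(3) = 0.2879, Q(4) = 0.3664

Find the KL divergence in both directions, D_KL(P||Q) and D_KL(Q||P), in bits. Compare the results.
D_KL(P||Q) = 1.1251 bits, D_KL(Q||P) = 0.9780 bits. D_KL(P||Q) is larger than D_KL(Q||P) by 0.1471 bits; the two directions differ.

D_KL(P||Q) = Σ P(x) log₂(P(x)/Q(x))

Computing term by term:
  P(1)·log₂(P(1)/Q(1)) = 0.4717·log₂(0.4717/0.0627) = 1.37328
  P(2)·log₂(P(2)/Q(2)) = 0.0977·log₂(0.0977/0.283) = -0.14991
  P(3)·log₂(P(3)/Q(3)) = 0.0473·log₂(0.0473/0.2879) = -0.12325
  P(4)·log₂(P(4)/Q(4)) = 0.3833·log₂(0.3833/0.3664) = 0.02494

D_KL(P||Q) = 1.37328 - 0.14991 - 0.12325 + 0.02494 = 1.12506 ≈ 1.1251 bits

D_KL(Q||P) = Σ Q(x) log₂(Q(x)/P(x))

Computing term by term:
  Q(1)·log₂(Q(1)/P(1)) = 0.0627·log₂(0.0627/0.4717) = -0.18254
  Q(2)·log₂(Q(2)/P(2)) = 0.283·log₂(0.283/0.0977) = 0.43423
  Q(3)·log₂(Q(3)/P(3)) = 0.2879·log₂(0.2879/0.0473) = 0.75017
  Q(4)·log₂(Q(4)/P(4)) = 0.3664·log₂(0.3664/0.3833) = -0.02384

D_KL(Q||P) = -0.18254 + 0.43423 + 0.75017 - 0.02384 = 0.97802 ≈ 0.9780 bits

These are NOT equal (difference: 0.1471 bits). KL divergence is asymmetric: D_KL(P||Q) ≠ D_KL(Q||P) in general.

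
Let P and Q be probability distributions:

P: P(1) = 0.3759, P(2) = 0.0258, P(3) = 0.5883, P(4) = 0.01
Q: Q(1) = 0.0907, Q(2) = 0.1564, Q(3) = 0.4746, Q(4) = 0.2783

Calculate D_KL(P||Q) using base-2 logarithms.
0.8383 bits

D_KL(P||Q) = Σ P(x) log₂(P(x)/Q(x))

Computing term by term:
  P(1)·log₂(P(1)/Q(1)) = 0.3759·log₂(0.3759/0.0907) = 0.77104
  P(2)·log₂(P(2)/Q(2)) = 0.0258·log₂(0.0258/0.1564) = -0.06707
  P(3)·log₂(P(3)/Q(3)) = 0.5883·log₂(0.5883/0.4746) = 0.18228
  P(4)·log₂(P(4)/Q(4)) = 0.01·log₂(0.01/0.2783) = -0.04799

D_KL(P||Q) = 0.77104 - 0.06707 + 0.18228 - 0.04799 = 0.83826 ≈ 0.8383 bits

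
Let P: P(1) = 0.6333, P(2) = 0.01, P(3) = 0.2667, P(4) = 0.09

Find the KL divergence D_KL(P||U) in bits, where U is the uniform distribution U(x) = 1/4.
0.6950 bits

U(i) = 1/4 for all i

D_KL(P||U) = Σ P(x) log₂(P(x) / (1/4))
           = Σ P(x) log₂(P(x)) + log₂(4)
           = log₂(4) - H(P)

H(P) = -Σ P(x) log₂(P(x)):
  -P(1)·log₂(P(1)) = -(0.6333)·log₂(0.6333) = 0.41737
  -P(2)·log₂(P(2)) = -(0.01)·log₂(0.01) = 0.06644
  -P(3)·log₂(P(3)) = -(0.2667)·log₂(0.2667) = 0.50852
  -P(4)·log₂(P(4)) = -(0.09)·log₂(0.09) = 0.31265
H(P) = 0.41737 + 0.06644 + 0.50852 + 0.31265 = 1.30498 bits

log₂(4) = 2.00000 bits

D_KL(P||U) = 2.00000 - 1.30498 = 0.69502 ≈ 0.6950 bits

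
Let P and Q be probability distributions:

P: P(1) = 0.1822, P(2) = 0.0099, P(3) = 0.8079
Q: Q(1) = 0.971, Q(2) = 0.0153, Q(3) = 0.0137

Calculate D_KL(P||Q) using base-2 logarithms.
4.3060 bits

D_KL(P||Q) = Σ P(x) log₂(P(x)/Q(x))

Computing term by term:
  P(1)·log₂(P(1)/Q(1)) = 0.1822·log₂(0.1822/0.971) = -0.43982
  P(2)·log₂(P(2)/Q(2)) = 0.0099·log₂(0.0099/0.0153) = -0.00622
  P(3)·log₂(P(3)/Q(3)) = 0.8079·log₂(0.8079/0.0137) = 4.75201

D_KL(P||Q) = -0.43982 - 0.00622 + 4.75201 = 4.30597 ≈ 4.3060 bits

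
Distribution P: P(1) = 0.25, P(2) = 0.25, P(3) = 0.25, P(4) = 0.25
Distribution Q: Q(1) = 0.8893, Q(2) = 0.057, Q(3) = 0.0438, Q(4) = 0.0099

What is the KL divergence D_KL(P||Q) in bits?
1.8684 bits

D_KL(P||Q) = Σ P(x) log₂(P(x)/Q(x))

Computing term by term:
  P(1)·log₂(P(1)/Q(1)) = 0.25·log₂(0.25/0.8893) = -0.45769
  P(2)·log₂(P(2)/Q(2)) = 0.25·log₂(0.25/0.057) = 0.53322
  P(3)·log₂(P(3)/Q(3)) = 0.25·log₂(0.25/0.0438) = 0.62823
  P(4)·log₂(P(4)/Q(4)) = 0.25·log₂(0.25/0.0099) = 1.16459

D_KL(P||Q) = -0.45769 + 0.53322 + 0.62823 + 1.16459 = 1.86835 ≈ 1.8684 bits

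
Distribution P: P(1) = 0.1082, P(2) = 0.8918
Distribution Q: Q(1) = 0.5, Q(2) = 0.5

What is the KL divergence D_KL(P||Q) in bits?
0.5055 bits

D_KL(P||Q) = Σ P(x) log₂(P(x)/Q(x))

Computing term by term:
  P(1)·log₂(P(1)/Q(1)) = 0.1082·log₂(0.1082/0.5) = -0.23893
  P(2)·log₂(P(2)/Q(2)) = 0.8918·log₂(0.8918/0.5) = 0.74447

D_KL(P||Q) = -0.23893 + 0.74447 = 0.50554 ≈ 0.5055 bits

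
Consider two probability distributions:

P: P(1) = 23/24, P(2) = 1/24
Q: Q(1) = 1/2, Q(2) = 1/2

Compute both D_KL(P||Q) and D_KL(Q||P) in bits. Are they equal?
D_KL(P||Q) = 0.7501 bits, D_KL(Q||P) = 1.3232 bits. No, they are not equal.

D_KL(P||Q) = Σ P(x) log₂(P(x)/Q(x))

Computing term by term:
  P(1)·log₂(P(1)/Q(1)) = (23/24)·log₂((23/24)/(1/2)) = 0.89949
  P(2)·log₂(P(2)/Q(2)) = (1/24)·log₂((1/24)/(1/2)) = -0.14937

D_KL(P||Q) = 0.89949 - 0.14937 = 0.75012 ≈ 0.7501 bits

D_KL(Q||P) = Σ Q(x) log₂(Q(x)/P(x))

Computing term by term:
  Q(1)·log₂(Q(1)/P(1)) = (1/2)·log₂((1/2)/(23/24)) = -0.46930
  Q(2)·log₂(Q(2)/P(2)) = (1/2)·log₂((1/2)/(1/24)) = 1.79248

D_KL(Q||P) = -0.46930 + 1.79248 = 1.32318 ≈ 1.3232 bits

These are NOT equal (difference: 0.5731 bits). KL divergence is asymmetric: D_KL(P||Q) ≠ D_KL(Q||P) in general.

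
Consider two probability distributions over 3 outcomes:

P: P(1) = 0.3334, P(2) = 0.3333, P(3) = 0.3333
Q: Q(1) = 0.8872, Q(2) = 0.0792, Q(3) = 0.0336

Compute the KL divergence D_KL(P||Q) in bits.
1.3236 bits

D_KL(P||Q) = Σ P(x) log₂(P(x)/Q(x))

Computing term by term:
  P(1)·log₂(P(1)/Q(1)) = 0.3334·log₂(0.3334/0.8872) = -0.47076
  P(2)·log₂(P(2)/Q(2)) = 0.3333·log₂(0.3333/0.0792) = 0.69101
  P(3)·log₂(P(3)/Q(3)) = 0.3333·log₂(0.3333/0.0336) = 1.10332

D_KL(P||Q) = -0.47076 + 0.69101 + 1.10332 = 1.32357 ≈ 1.3236 bits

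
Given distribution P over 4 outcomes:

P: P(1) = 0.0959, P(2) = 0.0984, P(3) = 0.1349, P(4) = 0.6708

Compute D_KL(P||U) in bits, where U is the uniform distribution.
0.5702 bits

U(i) = 1/4 for all i

D_KL(P||U) = Σ P(x) log₂(P(x) / (1/4))
           = Σ P(x) log₂(P(x)) + log₂(4)
           = log₂(4) - H(P)

H(P) = -Σ P(x) log₂(P(x)):
  -P(1)·log₂(P(1)) = -(0.0959)·log₂(0.0959) = 0.32437
  -P(2)·log₂(P(2)) = -(0.0984)·log₂(0.0984) = 0.32917
  -P(3)·log₂(P(3)) = -(0.1349)·log₂(0.1349) = 0.38987
  -P(4)·log₂(P(4)) = -(0.6708)·log₂(0.6708) = 0.38641
H(P) = 0.32437 + 0.32917 + 0.38987 + 0.38641 = 1.42982 bits

log₂(4) = 2.00000 bits

D_KL(P||U) = 2.00000 - 1.42982 = 0.57018 ≈ 0.5702 bits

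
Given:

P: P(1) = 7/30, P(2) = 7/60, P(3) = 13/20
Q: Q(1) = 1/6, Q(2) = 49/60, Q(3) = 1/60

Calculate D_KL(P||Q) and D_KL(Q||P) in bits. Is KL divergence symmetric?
D_KL(P||Q) = 3.2213 bits, D_KL(Q||P) = 2.1237 bits. No, KL divergence is not symmetric.

D_KL(P||Q) = Σ P(x) log₂(P(x)/Q(x))

Computing term by term:
  P(1)·log₂(P(1)/Q(1)) = (7/30)·log₂((7/30)/(1/6)) = 0.11327
  P(2)·log₂(P(2)/Q(2)) = (7/60)·log₂((7/60)/(49/60)) = -0.32752
  P(3)·log₂(P(3)/Q(3)) = (13/20)·log₂((13/20)/(1/60)) = 3.43551

D_KL(P||Q) = 0.11327 - 0.32752 + 3.43551 = 3.22126 ≈ 3.2213 bits

D_KL(Q||P) = Σ Q(x) log₂(Q(x)/P(x))

Computing term by term:
  Q(1)·log₂(Q(1)/P(1)) = (1/6)·log₂((1/6)/(7/30)) = -0.08090
  Q(2)·log₂(Q(2)/P(2)) = (49/60)·log₂((49/60)/(7/60)) = 2.29267
  Q(3)·log₂(Q(3)/P(3)) = (1/60)·log₂((1/60)/(13/20)) = -0.08809

D_KL(Q||P) = -0.08090 + 2.29267 - 0.08809 = 2.12368 ≈ 2.1237 bits

These are NOT equal (difference: 1.0976 bits). KL divergence is asymmetric: D_KL(P||Q) ≠ D_KL(Q||P) in general.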